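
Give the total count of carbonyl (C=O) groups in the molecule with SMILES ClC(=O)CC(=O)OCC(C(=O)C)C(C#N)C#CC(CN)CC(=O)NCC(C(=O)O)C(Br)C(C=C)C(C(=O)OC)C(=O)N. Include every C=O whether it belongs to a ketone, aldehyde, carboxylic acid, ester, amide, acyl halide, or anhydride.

7

ClCO: acyl halide, 1 C=O (running total 1).
CH2COOCH2: ester, 1 C=O (running total 2).
CH(COCH3): ketone, 1 C=O (running total 3).
CH2CONHCH2: amide, 1 C=O (running total 4).
CH(COOH): carboxylic acid, 1 C=O (running total 5).
CH(COOCH3): ester, 1 C=O (running total 6).
CONH2: amide, 1 C=O (running total 7).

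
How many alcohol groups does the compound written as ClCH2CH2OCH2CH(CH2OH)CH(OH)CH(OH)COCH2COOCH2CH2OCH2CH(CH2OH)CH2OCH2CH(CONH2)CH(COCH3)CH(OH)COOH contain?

5

Reading the structure from left to right:
  ClCH2: halogen on an sp³ carbon → alkyl halide.
  CH2OCH2: C–O–C with sp³ carbons on both sides and no adjacent C=O → ether.
  CH(CH2OH): pendant –CH2OH on an sp³ backbone C → alcohol.
  CH(OH): –OH on an sp³ carbon → alcohol (secondary).
  CH(OH): –OH on an sp³ carbon → alcohol (secondary).
  CO: –C(=O)– with carbon on both sides → ketone.
  CH2COOCH2: –C(=O)–O–C with C on the carbonyl side → ester.
  CH2OCH2: C–O–C with sp³ carbons on both sides and no adjacent C=O → ether.
  CH(CH2OH): pendant –CH2OH on an sp³ backbone C → alcohol.
  CH2OCH2: C–O–C with sp³ carbons on both sides and no adjacent C=O → ether.
  CH(CONH2): pendant –CONH2: carbonyl C bonded to C and N → amide.
  CH(COCH3): pendant –COCH3: carbonyl C bonded to two carbons → ketone.
  CH(OH): –OH on an sp³ carbon → alcohol (secondary).
  COOH: –COOH: carbonyl C bonded to –OH and C → carboxylic acid (the –OH is not a separate alcohol).
Alcohol appears at: CH(CH2OH), CH(OH), CH(OH), CH(CH2OH), CH(OH) → 5.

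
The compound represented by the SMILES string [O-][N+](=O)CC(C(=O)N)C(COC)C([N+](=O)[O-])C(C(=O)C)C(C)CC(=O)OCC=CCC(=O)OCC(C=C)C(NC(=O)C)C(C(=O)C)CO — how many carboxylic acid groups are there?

Working along the chain:
  O2NCH2: –NO2 on carbon → nitro group.
  CH(CONH2): pendant –CONH2: carbonyl C bonded to C and N → amide.
  CH(CH2OCH3): pendant –CH2OCH3: C–O–C linkage → ether.
  CH(NO2): –NO2 on an sp³ carbon → nitro (the N=O is not a carbonyl).
  CH(COCH3): pendant –COCH3: carbonyl C bonded to two carbons → ketone.
  CH2COOCH2: –C(=O)–O–C with C on the carbonyl side → ester.
  CH=CH: C=C double bond → alkene.
  CH2COOCH2: –C(=O)–O–C with C on the carbonyl side → ester.
  CH(CH=CH2): pendant –CH=CH2: C=C double bond → alkene.
  CH(NHCOCH3): pendant –NHC(=O)CH3: N bonded to a carbonyl → amide (not amine).
  CH(COCH3): pendant –COCH3: carbonyl C bonded to two carbons → ketone.
  CH2OH: –OH on an sp³ carbon → alcohol.
No segment is a carboxylic acid: CH(CONH2) is amide, not carboxylic acid; CH2COOCH2 is ester, not carboxylic acid; CH2COOCH2 is ester, not carboxylic acid. → 0.

0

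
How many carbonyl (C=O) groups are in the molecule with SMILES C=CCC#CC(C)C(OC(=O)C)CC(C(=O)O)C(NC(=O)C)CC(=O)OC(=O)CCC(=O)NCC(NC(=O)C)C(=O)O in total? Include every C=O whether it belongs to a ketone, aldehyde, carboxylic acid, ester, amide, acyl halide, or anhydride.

8

CH(OCOCH3): ester, 1 C=O (running total 1).
CH(COOH): carboxylic acid, 1 C=O (running total 2).
CH(NHCOCH3): amide, 1 C=O (running total 3).
CH2CO-O-COCH2: anhydride, 2 C=O (running total 5).
CH2CONHCH2: amide, 1 C=O (running total 6).
CH(NHCOCH3): amide, 1 C=O (running total 7).
COOH: carboxylic acid, 1 C=O (running total 8).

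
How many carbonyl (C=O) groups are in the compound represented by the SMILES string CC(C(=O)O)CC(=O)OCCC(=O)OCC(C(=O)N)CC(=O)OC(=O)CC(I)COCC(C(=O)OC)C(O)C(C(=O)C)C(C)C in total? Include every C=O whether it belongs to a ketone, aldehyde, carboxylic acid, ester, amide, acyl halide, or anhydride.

8

CH(COOH): carboxylic acid, 1 C=O (running total 1).
CH2COOCH2: ester, 1 C=O (running total 2).
CH2COOCH2: ester, 1 C=O (running total 3).
CH(CONH2): amide, 1 C=O (running total 4).
CH2CO-O-COCH2: anhydride, 2 C=O (running total 6).
CH(COOCH3): ester, 1 C=O (running total 7).
CH(COCH3): ketone, 1 C=O (running total 8).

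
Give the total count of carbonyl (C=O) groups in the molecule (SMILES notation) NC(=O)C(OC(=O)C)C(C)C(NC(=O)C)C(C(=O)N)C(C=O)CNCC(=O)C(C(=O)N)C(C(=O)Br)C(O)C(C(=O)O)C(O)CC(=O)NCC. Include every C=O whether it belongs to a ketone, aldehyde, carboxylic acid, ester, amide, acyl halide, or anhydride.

H2NCO: amide, 1 C=O (running total 1).
CH(OCOCH3): ester, 1 C=O (running total 2).
CH(NHCOCH3): amide, 1 C=O (running total 3).
CH(CONH2): amide, 1 C=O (running total 4).
CH(CHO): aldehyde, 1 C=O (running total 5).
CO: ketone, 1 C=O (running total 6).
CH(CONH2): amide, 1 C=O (running total 7).
CH(COBr): acyl halide, 1 C=O (running total 8).
CH(COOH): carboxylic acid, 1 C=O (running total 9).
CH2CONHCH2: amide, 1 C=O (running total 10).

10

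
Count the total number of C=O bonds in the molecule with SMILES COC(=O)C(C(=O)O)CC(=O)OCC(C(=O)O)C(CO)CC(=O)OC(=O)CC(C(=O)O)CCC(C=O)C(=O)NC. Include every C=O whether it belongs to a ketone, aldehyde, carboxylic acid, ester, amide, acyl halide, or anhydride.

9

CH3OOC: ester, 1 C=O (running total 1).
CH(COOH): carboxylic acid, 1 C=O (running total 2).
CH2COOCH2: ester, 1 C=O (running total 3).
CH(COOH): carboxylic acid, 1 C=O (running total 4).
CH2CO-O-COCH2: anhydride, 2 C=O (running total 6).
CH(COOH): carboxylic acid, 1 C=O (running total 7).
CH(CHO): aldehyde, 1 C=O (running total 8).
CONHCH3: amide, 1 C=O (running total 9).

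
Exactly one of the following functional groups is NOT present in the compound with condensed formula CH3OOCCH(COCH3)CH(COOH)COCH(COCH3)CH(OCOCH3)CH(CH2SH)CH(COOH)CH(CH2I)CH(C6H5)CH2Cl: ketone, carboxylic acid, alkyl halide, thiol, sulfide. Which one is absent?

sulfide

alkyl halide: present (CH(CH2I) — pendant –CH2X: halogen on sp³ carbon → alkyl halide).
carboxylic acid: present (CH(COOH) — pendant –COOH: carbonyl C bonded to C and –OH → carboxylic acid).
thiol: present (CH(CH2SH) — pendant –CH2SH → thiol).
ketone: present (CH(COCH3) — pendant –COCH3: carbonyl C bonded to two carbons → ketone).
sulfide: no segment matches this pattern.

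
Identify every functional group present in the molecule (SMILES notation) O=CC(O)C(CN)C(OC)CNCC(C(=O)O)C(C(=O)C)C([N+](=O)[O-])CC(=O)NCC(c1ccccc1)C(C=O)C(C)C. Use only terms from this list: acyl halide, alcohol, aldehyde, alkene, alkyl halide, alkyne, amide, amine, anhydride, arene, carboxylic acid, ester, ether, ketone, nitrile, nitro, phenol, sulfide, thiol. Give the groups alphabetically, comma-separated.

terminal –CHO: carbonyl C bonded to H and C → aldehyde.
–OH on an sp³ carbon → alcohol (secondary).
pendant –CH2NH2: N on sp³ C, no adjacent C=O → amine.
pendant –OCH3: C–O–C with sp³ C, no adjacent C=O → ether.
C–N–C with sp³ carbons and no adjacent C=O → amine (secondary).
pendant –COOH: carbonyl C bonded to C and –OH → carboxylic acid.
pendant –COCH3: carbonyl C bonded to two carbons → ketone.
–NO2 on an sp³ carbon → nitro (the N=O is not a carbonyl).
–C(=O)–N– linkage → amide (the N is not an amine).
pendant –C6H5: benzene ring → arene.
pendant –CHO: carbonyl C bonded to C and H → aldehyde.

alcohol, aldehyde, amide, amine, arene, carboxylic acid, ether, ketone, nitro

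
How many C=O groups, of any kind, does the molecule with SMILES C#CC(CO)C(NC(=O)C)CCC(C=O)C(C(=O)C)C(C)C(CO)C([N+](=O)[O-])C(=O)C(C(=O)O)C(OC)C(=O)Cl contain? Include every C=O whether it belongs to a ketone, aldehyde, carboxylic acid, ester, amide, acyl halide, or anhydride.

6

CH(NHCOCH3): amide, 1 C=O (running total 1).
CH(CHO): aldehyde, 1 C=O (running total 2).
CH(COCH3): ketone, 1 C=O (running total 3).
CO: ketone, 1 C=O (running total 4).
CH(COOH): carboxylic acid, 1 C=O (running total 5).
COCl: acyl halide, 1 C=O (running total 6).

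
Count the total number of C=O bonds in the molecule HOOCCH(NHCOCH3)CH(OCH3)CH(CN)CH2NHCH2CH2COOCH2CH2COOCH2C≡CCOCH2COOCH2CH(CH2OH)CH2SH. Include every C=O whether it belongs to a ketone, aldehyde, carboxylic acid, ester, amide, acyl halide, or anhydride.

HOOC: carboxylic acid, 1 C=O (running total 1).
CH(NHCOCH3): amide, 1 C=O (running total 2).
CH2COOCH2: ester, 1 C=O (running total 3).
CH2COOCH2: ester, 1 C=O (running total 4).
CO: ketone, 1 C=O (running total 5).
CH2COOCH2: ester, 1 C=O (running total 6).

6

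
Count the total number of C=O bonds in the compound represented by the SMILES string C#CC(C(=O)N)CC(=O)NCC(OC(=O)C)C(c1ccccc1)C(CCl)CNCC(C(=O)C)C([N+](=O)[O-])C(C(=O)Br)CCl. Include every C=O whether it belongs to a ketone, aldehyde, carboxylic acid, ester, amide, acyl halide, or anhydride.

CH(CONH2): amide, 1 C=O (running total 1).
CH2CONHCH2: amide, 1 C=O (running total 2).
CH(OCOCH3): ester, 1 C=O (running total 3).
CH(COCH3): ketone, 1 C=O (running total 4).
CH(COBr): acyl halide, 1 C=O (running total 5).

5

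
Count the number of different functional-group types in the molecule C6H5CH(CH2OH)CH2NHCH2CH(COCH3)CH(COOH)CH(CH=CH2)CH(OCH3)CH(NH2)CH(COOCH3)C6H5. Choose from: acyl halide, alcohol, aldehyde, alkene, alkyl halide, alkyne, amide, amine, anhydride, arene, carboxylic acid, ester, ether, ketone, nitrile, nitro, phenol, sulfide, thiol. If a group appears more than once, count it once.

C6H5– phenyl ring → arene.
pendant –CH2OH on an sp³ backbone C → alcohol.
C–N–C with sp³ carbons and no adjacent C=O → amine (secondary).
pendant –COCH3: carbonyl C bonded to two carbons → ketone.
pendant –COOH: carbonyl C bonded to C and –OH → carboxylic acid.
pendant –CH=CH2: C=C double bond → alkene.
pendant –OCH3: C–O–C with sp³ C, no adjacent C=O → ether.
–NH2 on an sp³ carbon with no adjacent C=O → amine.
pendant –COOCH3: carbonyl C bonded to C and –OCH3 → ester.
–C6H5 phenyl ring → arene.
Distinct types present: alcohol, alkene, amine, arene, carboxylic acid, ester, ether, ketone.

8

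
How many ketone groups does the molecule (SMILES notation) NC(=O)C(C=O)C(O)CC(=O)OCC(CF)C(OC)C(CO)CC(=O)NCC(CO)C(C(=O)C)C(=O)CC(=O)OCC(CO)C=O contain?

2

Working along the chain:
  H2NCO: –C(=O)NH2: carbonyl C bonded to C and to N → amide (the N is not a separate amine).
  CH(CHO): pendant –CHO: carbonyl C bonded to C and H → aldehyde.
  CH(OH): –OH on an sp³ carbon → alcohol (secondary).
  CH2COOCH2: –C(=O)–O–C with C on the carbonyl side → ester.
  CH(CH2F): pendant –CH2X: halogen on sp³ carbon → alkyl halide.
  CH(OCH3): pendant –OCH3: C–O–C with sp³ C, no adjacent C=O → ether.
  CH(CH2OH): pendant –CH2OH on an sp³ backbone C → alcohol.
  CH2CONHCH2: –C(=O)–N– linkage → amide (the N is not an amine).
  CH(CH2OH): pendant –CH2OH on an sp³ backbone C → alcohol.
  CH(COCH3): pendant –COCH3: carbonyl C bonded to two carbons → ketone.
  CO: –C(=O)– with carbon on both sides → ketone.
  CH2COOCH2: –C(=O)–O–C with C on the carbonyl side → ester.
  CH(CH2OH): pendant –CH2OH on an sp³ backbone C → alcohol.
  CHO: terminal –CHO: carbonyl C bonded to H and C → aldehyde.
Ketone appears at: CH(COCH3), CO → 2.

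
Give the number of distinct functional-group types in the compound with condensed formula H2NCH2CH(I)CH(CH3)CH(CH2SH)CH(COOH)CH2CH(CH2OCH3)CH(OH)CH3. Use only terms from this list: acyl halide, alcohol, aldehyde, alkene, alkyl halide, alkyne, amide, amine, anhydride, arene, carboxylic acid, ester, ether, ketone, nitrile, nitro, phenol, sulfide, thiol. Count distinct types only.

–NH2 on an sp³ carbon with no adjacent C=O → amine.
halogen on an sp³ carbon → alkyl halide.
pendant –CH2SH → thiol.
pendant –COOH: carbonyl C bonded to C and –OH → carboxylic acid.
pendant –CH2OCH3: C–O–C linkage → ether.
–OH on an sp³ carbon → alcohol (secondary).
Distinct types present: alcohol, alkyl halide, amine, carboxylic acid, ether, thiol.

6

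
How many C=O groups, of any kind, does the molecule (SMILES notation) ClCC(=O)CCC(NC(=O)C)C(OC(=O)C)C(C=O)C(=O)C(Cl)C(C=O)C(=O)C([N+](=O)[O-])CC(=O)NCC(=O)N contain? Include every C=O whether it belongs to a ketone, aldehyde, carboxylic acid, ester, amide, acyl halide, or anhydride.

CO: ketone, 1 C=O (running total 1).
CH(NHCOCH3): amide, 1 C=O (running total 2).
CH(OCOCH3): ester, 1 C=O (running total 3).
CH(CHO): aldehyde, 1 C=O (running total 4).
CO: ketone, 1 C=O (running total 5).
CH(CHO): aldehyde, 1 C=O (running total 6).
CO: ketone, 1 C=O (running total 7).
CH2CONHCH2: amide, 1 C=O (running total 8).
CONH2: amide, 1 C=O (running total 9).

9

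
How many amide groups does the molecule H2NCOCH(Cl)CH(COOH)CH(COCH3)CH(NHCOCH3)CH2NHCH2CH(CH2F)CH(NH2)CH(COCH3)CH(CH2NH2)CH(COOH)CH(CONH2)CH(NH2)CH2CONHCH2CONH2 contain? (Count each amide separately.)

5

–C(=O)NH2: carbonyl C bonded to C and to N → amide (the N is not a separate amine).
halogen on an sp³ carbon → alkyl halide.
pendant –COOH: carbonyl C bonded to C and –OH → carboxylic acid.
pendant –COCH3: carbonyl C bonded to two carbons → ketone.
pendant –NHC(=O)CH3: N bonded to a carbonyl → amide (not amine).
C–N–C with sp³ carbons and no adjacent C=O → amine (secondary).
pendant –CH2X: halogen on sp³ carbon → alkyl halide.
–NH2 on an sp³ carbon with no adjacent C=O → amine.
pendant –COCH3: carbonyl C bonded to two carbons → ketone.
pendant –CH2NH2: N on sp³ C, no adjacent C=O → amine.
pendant –COOH: carbonyl C bonded to C and –OH → carboxylic acid.
pendant –CONH2: carbonyl C bonded to C and N → amide.
–NH2 on an sp³ carbon with no adjacent C=O → amine.
–C(=O)–N– linkage → amide (the N is not an amine).
–C(=O)NH2: carbonyl C bonded to C and to N → amide (the N is not a separate amine).
Amide appears at: H2NCO, CH(NHCOCH3), CH(CONH2), CH2CONHCH2, CONH2 → 5.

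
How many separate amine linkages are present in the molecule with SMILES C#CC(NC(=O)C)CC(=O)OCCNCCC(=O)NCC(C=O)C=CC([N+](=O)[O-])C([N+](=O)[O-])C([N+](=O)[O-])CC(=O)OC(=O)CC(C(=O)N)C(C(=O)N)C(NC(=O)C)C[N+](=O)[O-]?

Taking each segment in turn:
  HC≡C: C≡C triple bond → alkyne.
  CH(NHCOCH3): pendant –NHC(=O)CH3: N bonded to a carbonyl → amide (not amine).
  CH2COOCH2: –C(=O)–O–C with C on the carbonyl side → ester.
  CH2NHCH2: C–N–C with sp³ carbons and no adjacent C=O → amine (secondary).
  CH2CONHCH2: –C(=O)–N– linkage → amide (the N is not an amine).
  CH(CHO): pendant –CHO: carbonyl C bonded to C and H → aldehyde.
  CH=CH: C=C double bond → alkene.
  CH(NO2): –NO2 on an sp³ carbon → nitro (the N=O is not a carbonyl).
  CH(NO2): –NO2 on an sp³ carbon → nitro (the N=O is not a carbonyl).
  CH(NO2): –NO2 on an sp³ carbon → nitro (the N=O is not a carbonyl).
  CH2CO-O-COCH2: two acyl groups sharing one oxygen, –C(=O)–O–C(=O)– → anhydride.
  CH(CONH2): pendant –CONH2: carbonyl C bonded to C and N → amide.
  CH(CONH2): pendant –CONH2: carbonyl C bonded to C and N → amide.
  CH(NHCOCH3): pendant –NHC(=O)CH3: N bonded to a carbonyl → amide (not amine).
  CH2NO2: –NO2 on carbon → nitro group.
Amine appears at: CH2NHCH2 → 1.

1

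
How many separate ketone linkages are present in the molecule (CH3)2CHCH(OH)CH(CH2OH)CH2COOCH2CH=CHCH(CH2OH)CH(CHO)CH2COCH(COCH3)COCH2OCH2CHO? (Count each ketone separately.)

3

–OH on an sp³ carbon → alcohol (secondary).
pendant –CH2OH on an sp³ backbone C → alcohol.
–C(=O)–O–C with C on the carbonyl side → ester.
C=C double bond → alkene.
pendant –CH2OH on an sp³ backbone C → alcohol.
pendant –CHO: carbonyl C bonded to C and H → aldehyde.
–C(=O)– with carbon on both sides → ketone.
pendant –COCH3: carbonyl C bonded to two carbons → ketone.
–C(=O)– with carbon on both sides → ketone.
C–O–C with sp³ carbons on both sides and no adjacent C=O → ether.
terminal –CHO: carbonyl C bonded to H and C → aldehyde.
Ketone appears at: CO, CH(COCH3), CO → 3.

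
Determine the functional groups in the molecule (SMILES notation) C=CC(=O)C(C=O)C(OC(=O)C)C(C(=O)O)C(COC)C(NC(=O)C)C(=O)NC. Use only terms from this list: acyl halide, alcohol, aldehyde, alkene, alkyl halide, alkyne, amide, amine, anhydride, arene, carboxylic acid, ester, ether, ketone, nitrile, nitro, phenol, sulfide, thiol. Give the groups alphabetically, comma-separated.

aldehyde, alkene, amide, carboxylic acid, ester, ether, ketone

Reading the structure from left to right:
  CH2=CH: C=C double bond → alkene.
  CO: –C(=O)– with carbon on both sides → ketone.
  CH(CHO): pendant –CHO: carbonyl C bonded to C and H → aldehyde.
  CH(OCOCH3): pendant –OC(=O)CH3: an acyloxy group → ester.
  CH(COOH): pendant –COOH: carbonyl C bonded to C and –OH → carboxylic acid.
  CH(CH2OCH3): pendant –CH2OCH3: C–O–C linkage → ether.
  CH(NHCOCH3): pendant –NHC(=O)CH3: N bonded to a carbonyl → amide (not amine).
  CONHCH3: –C(=O)NHCH3: carbonyl C bonded to C and to N → amide (the N is not an amine).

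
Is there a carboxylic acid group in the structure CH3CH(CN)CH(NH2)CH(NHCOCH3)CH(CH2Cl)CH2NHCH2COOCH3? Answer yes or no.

no

Working along the chain:
  CH(CN): pendant –C≡N: nitrile.
  CH(NH2): –NH2 on an sp³ carbon with no adjacent C=O → amine.
  CH(NHCOCH3): pendant –NHC(=O)CH3: N bonded to a carbonyl → amide (not amine).
  CH(CH2Cl): pendant –CH2X: halogen on sp³ carbon → alkyl halide.
  CH2NHCH2: C–N–C with sp³ carbons and no adjacent C=O → amine (secondary).
  COOCH3: –C(=O)OCH3: carbonyl C bonded to C and to –OCH3 → ester (not ketone + ether).
In COOCH3, the acyl oxygen is bonded to carbon (–O–C), not to H, so this is an ester. In CH(NHCOCH3), the carbonyl is bonded to nitrogen, not to –OH; that is an amide.
The groups actually present are: alkyl halide, amide, amine, ester, nitrile.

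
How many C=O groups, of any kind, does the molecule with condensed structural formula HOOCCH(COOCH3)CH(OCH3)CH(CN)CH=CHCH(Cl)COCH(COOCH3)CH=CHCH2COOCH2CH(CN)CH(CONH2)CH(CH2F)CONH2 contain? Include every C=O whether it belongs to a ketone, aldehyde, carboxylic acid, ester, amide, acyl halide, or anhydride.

HOOC: carboxylic acid, 1 C=O (running total 1).
CH(COOCH3): ester, 1 C=O (running total 2).
CO: ketone, 1 C=O (running total 3).
CH(COOCH3): ester, 1 C=O (running total 4).
CH2COOCH2: ester, 1 C=O (running total 5).
CH(CONH2): amide, 1 C=O (running total 6).
CONH2: amide, 1 C=O (running total 7).

7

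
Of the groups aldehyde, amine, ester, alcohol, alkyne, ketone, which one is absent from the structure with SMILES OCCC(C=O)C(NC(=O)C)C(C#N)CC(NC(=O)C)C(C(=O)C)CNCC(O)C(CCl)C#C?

amine: present (CH2NHCH2 — C–N–C with sp³ carbons and no adjacent C=O → amine (secondary)).
alcohol: present (HOCH2 — HO– on an sp³ carbon → alcohol).
aldehyde: present (CH(CHO) — pendant –CHO: carbonyl C bonded to C and H → aldehyde).
alkyne: present (C≡CH — C≡C triple bond → alkyne).
ketone: present (CH(COCH3) — pendant –COCH3: carbonyl C bonded to two carbons → ketone).
ester: no segment matches this pattern.

ester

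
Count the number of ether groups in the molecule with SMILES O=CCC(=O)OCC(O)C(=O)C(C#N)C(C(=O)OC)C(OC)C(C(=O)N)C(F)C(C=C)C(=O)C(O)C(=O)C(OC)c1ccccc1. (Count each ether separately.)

2

Taking each segment in turn:
  OHC: terminal –CHO: carbonyl C bonded to H and C → aldehyde.
  CH2COOCH2: –C(=O)–O–C with C on the carbonyl side → ester.
  CH(OH): –OH on an sp³ carbon → alcohol (secondary).
  CO: –C(=O)– with carbon on both sides → ketone.
  CH(CN): pendant –C≡N: nitrile.
  CH(COOCH3): pendant –COOCH3: carbonyl C bonded to C and –OCH3 → ester.
  CH(OCH3): pendant –OCH3: C–O–C with sp³ C, no adjacent C=O → ether.
  CH(CONH2): pendant –CONH2: carbonyl C bonded to C and N → amide.
  CH(F): halogen on an sp³ carbon → alkyl halide.
  CH(CH=CH2): pendant –CH=CH2: C=C double bond → alkene.
  CO: –C(=O)– with carbon on both sides → ketone.
  CH(OH): –OH on an sp³ carbon → alcohol (secondary).
  CO: –C(=O)– with carbon on both sides → ketone.
  CH(OCH3): pendant –OCH3: C–O–C with sp³ C, no adjacent C=O → ether.
  C6H5: –C6H5 phenyl ring → arene.
Ether appears at: CH(OCH3), CH(OCH3) → 2.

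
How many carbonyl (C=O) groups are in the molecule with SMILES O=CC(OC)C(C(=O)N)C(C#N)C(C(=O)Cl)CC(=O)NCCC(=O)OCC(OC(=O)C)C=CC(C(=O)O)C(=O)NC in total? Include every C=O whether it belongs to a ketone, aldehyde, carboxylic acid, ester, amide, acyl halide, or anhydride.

OHC: aldehyde, 1 C=O (running total 1).
CH(CONH2): amide, 1 C=O (running total 2).
CH(COCl): acyl halide, 1 C=O (running total 3).
CH2CONHCH2: amide, 1 C=O (running total 4).
CH2COOCH2: ester, 1 C=O (running total 5).
CH(OCOCH3): ester, 1 C=O (running total 6).
CH(COOH): carboxylic acid, 1 C=O (running total 7).
CONHCH3: amide, 1 C=O (running total 8).

8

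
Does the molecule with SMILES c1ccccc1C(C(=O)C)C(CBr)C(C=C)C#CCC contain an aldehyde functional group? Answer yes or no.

C6H5– phenyl ring → arene.
pendant –COCH3: carbonyl C bonded to two carbons → ketone.
pendant –CH2X: halogen on sp³ carbon → alkyl halide.
pendant –CH=CH2: C=C double bond → alkene.
C≡C triple bond → alkyne.
In CH(COCH3), the carbonyl carbon is bonded to two carbons, so it is a ketone, not an aldehyde.
The groups actually present are: alkene, alkyl halide, alkyne, arene, ketone.

no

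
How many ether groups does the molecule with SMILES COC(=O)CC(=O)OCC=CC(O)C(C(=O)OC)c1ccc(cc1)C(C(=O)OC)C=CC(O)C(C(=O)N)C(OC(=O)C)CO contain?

0

Taking each segment in turn:
  CH3OOC: CH3O–C(=O)–: carbonyl C bonded to C and to –OCH3 → ester (not ketone + ether).
  CH2COOCH2: –C(=O)–O–C with C on the carbonyl side → ester.
  CH=CH: C=C double bond → alkene.
  CH(OH): –OH on an sp³ carbon → alcohol (secondary).
  CH(COOCH3): pendant –COOCH3: carbonyl C bonded to C and –OCH3 → ester.
  C6H4: para-disubstituted benzene ring → arene.
  CH(COOCH3): pendant –COOCH3: carbonyl C bonded to C and –OCH3 → ester.
  CH=CH: C=C double bond → alkene.
  CH(OH): –OH on an sp³ carbon → alcohol (secondary).
  CH(CONH2): pendant –CONH2: carbonyl C bonded to C and N → amide.
  CH(OCOCH3): pendant –OC(=O)CH3: an acyloxy group → ester.
  CH2OH: –OH on an sp³ carbon → alcohol.
No segment is a ether: CH3OOC is ester, not ether; CH2COOCH2 is ester, not ether; CH(OH) is alcohol, not ether. → 0.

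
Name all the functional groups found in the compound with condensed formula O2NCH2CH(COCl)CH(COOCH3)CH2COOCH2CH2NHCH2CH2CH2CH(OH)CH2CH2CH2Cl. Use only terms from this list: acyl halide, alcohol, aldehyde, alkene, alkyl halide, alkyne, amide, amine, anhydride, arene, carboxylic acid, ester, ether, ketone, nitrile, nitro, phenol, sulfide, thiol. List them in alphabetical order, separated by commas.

–NO2 on carbon → nitro group.
pendant –C(=O)X: carbonyl C bonded to C and halogen → acyl halide.
pendant –COOCH3: carbonyl C bonded to C and –OCH3 → ester.
–C(=O)–O–C with C on the carbonyl side → ester.
C–N–C with sp³ carbons and no adjacent C=O → amine (secondary).
–OH on an sp³ carbon → alcohol (secondary).
halogen on an sp³ carbon → alkyl halide.

acyl halide, alcohol, alkyl halide, amine, ester, nitro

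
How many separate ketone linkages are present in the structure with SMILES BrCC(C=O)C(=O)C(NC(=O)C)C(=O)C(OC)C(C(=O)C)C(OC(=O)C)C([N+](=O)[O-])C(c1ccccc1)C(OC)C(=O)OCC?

halogen on an sp³ carbon → alkyl halide.
pendant –CHO: carbonyl C bonded to C and H → aldehyde.
–C(=O)– with carbon on both sides → ketone.
pendant –NHC(=O)CH3: N bonded to a carbonyl → amide (not amine).
–C(=O)– with carbon on both sides → ketone.
pendant –OCH3: C–O–C with sp³ C, no adjacent C=O → ether.
pendant –COCH3: carbonyl C bonded to two carbons → ketone.
pendant –OC(=O)CH3: an acyloxy group → ester.
–NO2 on an sp³ carbon → nitro (the N=O is not a carbonyl).
pendant –C6H5: benzene ring → arene.
pendant –OCH3: C–O–C with sp³ C, no adjacent C=O → ether.
–C(=O)OCH2CH3: carbonyl C bonded to C and to –OEt → ester.
Ketone appears at: CO, CO, CH(COCH3) → 3.

3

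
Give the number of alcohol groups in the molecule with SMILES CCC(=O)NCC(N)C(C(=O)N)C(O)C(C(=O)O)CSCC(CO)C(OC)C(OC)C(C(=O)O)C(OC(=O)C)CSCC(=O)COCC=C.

2

Taking each segment in turn:
  CH2CONHCH2: –C(=O)–N– linkage → amide (the N is not an amine).
  CH(NH2): –NH2 on an sp³ carbon with no adjacent C=O → amine.
  CH(CONH2): pendant –CONH2: carbonyl C bonded to C and N → amide.
  CH(OH): –OH on an sp³ carbon → alcohol (secondary).
  CH(COOH): pendant –COOH: carbonyl C bonded to C and –OH → carboxylic acid.
  CH2SCH2: C–S–C linkage → sulfide (thioether).
  CH(CH2OH): pendant –CH2OH on an sp³ backbone C → alcohol.
  CH(OCH3): pendant –OCH3: C–O–C with sp³ C, no adjacent C=O → ether.
  CH(OCH3): pendant –OCH3: C–O–C with sp³ C, no adjacent C=O → ether.
  CH(COOH): pendant –COOH: carbonyl C bonded to C and –OH → carboxylic acid.
  CH(OCOCH3): pendant –OC(=O)CH3: an acyloxy group → ester.
  CH2SCH2: C–S–C linkage → sulfide (thioether).
  CO: –C(=O)– with carbon on both sides → ketone.
  CH2OCH2: C–O–C with sp³ carbons on both sides and no adjacent C=O → ether.
  CH=CH2: C=C double bond → alkene.
Alcohol appears at: CH(OH), CH(CH2OH) → 2.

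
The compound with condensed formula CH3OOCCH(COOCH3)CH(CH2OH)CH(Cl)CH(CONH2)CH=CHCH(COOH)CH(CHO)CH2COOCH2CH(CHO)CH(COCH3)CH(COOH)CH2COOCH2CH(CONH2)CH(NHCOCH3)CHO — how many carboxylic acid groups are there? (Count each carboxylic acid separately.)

2

CH3O–C(=O)–: carbonyl C bonded to C and to –OCH3 → ester (not ketone + ether).
pendant –COOCH3: carbonyl C bonded to C and –OCH3 → ester.
pendant –CH2OH on an sp³ backbone C → alcohol.
halogen on an sp³ carbon → alkyl halide.
pendant –CONH2: carbonyl C bonded to C and N → amide.
C=C double bond → alkene.
pendant –COOH: carbonyl C bonded to C and –OH → carboxylic acid.
pendant –CHO: carbonyl C bonded to C and H → aldehyde.
–C(=O)–O–C with C on the carbonyl side → ester.
pendant –CHO: carbonyl C bonded to C and H → aldehyde.
pendant –COCH3: carbonyl C bonded to two carbons → ketone.
pendant –COOH: carbonyl C bonded to C and –OH → carboxylic acid.
–C(=O)–O–C with C on the carbonyl side → ester.
pendant –CONH2: carbonyl C bonded to C and N → amide.
pendant –NHC(=O)CH3: N bonded to a carbonyl → amide (not amine).
terminal –CHO: carbonyl C bonded to H and C → aldehyde.
Carboxylic acid appears at: CH(COOH), CH(COOH) → 2.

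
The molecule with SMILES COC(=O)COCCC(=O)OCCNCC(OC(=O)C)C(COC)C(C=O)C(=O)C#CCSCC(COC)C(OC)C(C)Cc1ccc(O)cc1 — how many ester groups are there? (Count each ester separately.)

CH3O–C(=O)–: carbonyl C bonded to C and to –OCH3 → ester (not ketone + ether).
C–O–C with sp³ carbons on both sides and no adjacent C=O → ether.
–C(=O)–O–C with C on the carbonyl side → ester.
C–N–C with sp³ carbons and no adjacent C=O → amine (secondary).
pendant –OC(=O)CH3: an acyloxy group → ester.
pendant –CH2OCH3: C–O–C linkage → ether.
pendant –CHO: carbonyl C bonded to C and H → aldehyde.
–C(=O)– with carbon on both sides → ketone.
C≡C triple bond → alkyne.
C–S–C linkage → sulfide (thioether).
pendant –CH2OCH3: C–O–C linkage → ether.
pendant –OCH3: C–O–C with sp³ C, no adjacent C=O → ether.
–OH attached directly to an aromatic ring → phenol (not alcohol); the ring itself is an arene.
Ester appears at: CH3OOC, CH2COOCH2, CH(OCOCH3) → 3.

3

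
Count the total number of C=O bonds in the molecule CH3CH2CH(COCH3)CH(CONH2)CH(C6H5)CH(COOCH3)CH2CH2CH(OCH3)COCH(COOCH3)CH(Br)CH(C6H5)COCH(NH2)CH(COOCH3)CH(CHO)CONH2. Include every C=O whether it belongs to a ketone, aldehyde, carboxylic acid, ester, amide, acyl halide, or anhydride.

CH(COCH3): ketone, 1 C=O (running total 1).
CH(CONH2): amide, 1 C=O (running total 2).
CH(COOCH3): ester, 1 C=O (running total 3).
CO: ketone, 1 C=O (running total 4).
CH(COOCH3): ester, 1 C=O (running total 5).
CO: ketone, 1 C=O (running total 6).
CH(COOCH3): ester, 1 C=O (running total 7).
CH(CHO): aldehyde, 1 C=O (running total 8).
CONH2: amide, 1 C=O (running total 9).

9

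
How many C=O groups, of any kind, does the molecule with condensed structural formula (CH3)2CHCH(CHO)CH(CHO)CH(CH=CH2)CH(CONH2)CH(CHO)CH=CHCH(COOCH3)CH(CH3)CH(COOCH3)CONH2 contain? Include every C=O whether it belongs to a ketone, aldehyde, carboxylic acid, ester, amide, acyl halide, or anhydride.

7

CH(CHO): aldehyde, 1 C=O (running total 1).
CH(CHO): aldehyde, 1 C=O (running total 2).
CH(CONH2): amide, 1 C=O (running total 3).
CH(CHO): aldehyde, 1 C=O (running total 4).
CH(COOCH3): ester, 1 C=O (running total 5).
CH(COOCH3): ester, 1 C=O (running total 6).
CONH2: amide, 1 C=O (running total 7).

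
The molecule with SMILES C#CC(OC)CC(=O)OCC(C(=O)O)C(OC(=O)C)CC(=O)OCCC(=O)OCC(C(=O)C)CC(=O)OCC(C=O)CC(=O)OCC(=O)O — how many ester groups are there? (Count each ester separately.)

6

C≡C triple bond → alkyne.
pendant –OCH3: C–O–C with sp³ C, no adjacent C=O → ether.
–C(=O)–O–C with C on the carbonyl side → ester.
pendant –COOH: carbonyl C bonded to C and –OH → carboxylic acid.
pendant –OC(=O)CH3: an acyloxy group → ester.
–C(=O)–O–C with C on the carbonyl side → ester.
–C(=O)–O–C with C on the carbonyl side → ester.
pendant –COCH3: carbonyl C bonded to two carbons → ketone.
–C(=O)–O–C with C on the carbonyl side → ester.
pendant –CHO: carbonyl C bonded to C and H → aldehyde.
–C(=O)–O–C with C on the carbonyl side → ester.
–COOH: carbonyl C bonded to –OH and C → carboxylic acid (the –OH is not a separate alcohol).
Ester appears at: CH2COOCH2, CH(OCOCH3), CH2COOCH2, CH2COOCH2, CH2COOCH2, CH2COOCH2 → 6.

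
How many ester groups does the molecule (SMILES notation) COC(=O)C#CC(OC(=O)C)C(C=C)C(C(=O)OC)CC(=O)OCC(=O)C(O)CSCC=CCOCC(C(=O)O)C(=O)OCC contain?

5

CH3O–C(=O)–: carbonyl C bonded to C and to –OCH3 → ester (not ketone + ether).
C≡C triple bond → alkyne.
pendant –OC(=O)CH3: an acyloxy group → ester.
pendant –CH=CH2: C=C double bond → alkene.
pendant –COOCH3: carbonyl C bonded to C and –OCH3 → ester.
–C(=O)–O–C with C on the carbonyl side → ester.
–C(=O)– with carbon on both sides → ketone.
–OH on an sp³ carbon → alcohol (secondary).
C–S–C linkage → sulfide (thioether).
C=C double bond → alkene.
C–O–C with sp³ carbons on both sides and no adjacent C=O → ether.
pendant –COOH: carbonyl C bonded to C and –OH → carboxylic acid.
–C(=O)OCH2CH3: carbonyl C bonded to C and to –OEt → ester.
Ester appears at: CH3OOC, CH(OCOCH3), CH(COOCH3), CH2COOCH2, COOCH2CH3 → 5.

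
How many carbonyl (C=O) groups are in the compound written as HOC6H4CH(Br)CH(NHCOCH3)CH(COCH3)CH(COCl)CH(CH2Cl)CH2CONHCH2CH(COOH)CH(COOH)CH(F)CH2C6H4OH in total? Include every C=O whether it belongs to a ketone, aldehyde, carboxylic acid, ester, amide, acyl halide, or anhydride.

6

CH(NHCOCH3): amide, 1 C=O (running total 1).
CH(COCH3): ketone, 1 C=O (running total 2).
CH(COCl): acyl halide, 1 C=O (running total 3).
CH2CONHCH2: amide, 1 C=O (running total 4).
CH(COOH): carboxylic acid, 1 C=O (running total 5).
CH(COOH): carboxylic acid, 1 C=O (running total 6).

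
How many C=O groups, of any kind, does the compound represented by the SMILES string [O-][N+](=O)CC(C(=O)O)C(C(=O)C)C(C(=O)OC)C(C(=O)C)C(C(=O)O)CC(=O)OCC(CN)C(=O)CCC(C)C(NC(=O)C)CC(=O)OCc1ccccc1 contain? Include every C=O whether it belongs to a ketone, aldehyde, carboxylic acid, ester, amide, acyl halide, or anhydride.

CH(COOH): carboxylic acid, 1 C=O (running total 1).
CH(COCH3): ketone, 1 C=O (running total 2).
CH(COOCH3): ester, 1 C=O (running total 3).
CH(COCH3): ketone, 1 C=O (running total 4).
CH(COOH): carboxylic acid, 1 C=O (running total 5).
CH2COOCH2: ester, 1 C=O (running total 6).
CO: ketone, 1 C=O (running total 7).
CH(NHCOCH3): amide, 1 C=O (running total 8).
CH2COOCH2: ester, 1 C=O (running total 9).

9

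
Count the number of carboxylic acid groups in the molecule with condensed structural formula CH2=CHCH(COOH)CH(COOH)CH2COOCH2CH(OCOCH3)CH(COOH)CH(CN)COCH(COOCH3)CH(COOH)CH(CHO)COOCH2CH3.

Reading the structure from left to right:
  CH2=CH: C=C double bond → alkene.
  CH(COOH): pendant –COOH: carbonyl C bonded to C and –OH → carboxylic acid.
  CH(COOH): pendant –COOH: carbonyl C bonded to C and –OH → carboxylic acid.
  CH2COOCH2: –C(=O)–O–C with C on the carbonyl side → ester.
  CH(OCOCH3): pendant –OC(=O)CH3: an acyloxy group → ester.
  CH(COOH): pendant –COOH: carbonyl C bonded to C and –OH → carboxylic acid.
  CH(CN): pendant –C≡N: nitrile.
  CO: –C(=O)– with carbon on both sides → ketone.
  CH(COOCH3): pendant –COOCH3: carbonyl C bonded to C and –OCH3 → ester.
  CH(COOH): pendant –COOH: carbonyl C bonded to C and –OH → carboxylic acid.
  CH(CHO): pendant –CHO: carbonyl C bonded to C and H → aldehyde.
  COOCH2CH3: –C(=O)OCH2CH3: carbonyl C bonded to C and to –OEt → ester.
Carboxylic acid appears at: CH(COOH), CH(COOH), CH(COOH), CH(COOH) → 4.

4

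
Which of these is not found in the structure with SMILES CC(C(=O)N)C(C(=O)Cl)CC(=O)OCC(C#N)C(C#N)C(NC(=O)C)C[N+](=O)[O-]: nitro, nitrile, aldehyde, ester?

nitrile: present (CH(CN) — pendant –C≡N: nitrile).
ester: present (CH2COOCH2 — –C(=O)–O–C with C on the carbonyl side → ester).
nitro: present (CH2NO2 — –NO2 on carbon → nitro group).
aldehyde: no segment matches this pattern.

aldehyde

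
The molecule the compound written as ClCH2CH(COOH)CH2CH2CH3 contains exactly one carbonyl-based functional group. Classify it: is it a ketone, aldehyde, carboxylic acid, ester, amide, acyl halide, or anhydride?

carboxylic acid

The carbonyl is in the CH(COOH) segment: pendant –COOH: carbonyl C bonded to C and –OH → carboxylic acid.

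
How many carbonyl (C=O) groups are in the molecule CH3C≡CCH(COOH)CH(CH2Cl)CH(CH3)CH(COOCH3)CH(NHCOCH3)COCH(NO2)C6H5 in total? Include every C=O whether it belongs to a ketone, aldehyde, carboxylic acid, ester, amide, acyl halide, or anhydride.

CH(COOH): carboxylic acid, 1 C=O (running total 1).
CH(COOCH3): ester, 1 C=O (running total 2).
CH(NHCOCH3): amide, 1 C=O (running total 3).
CO: ketone, 1 C=O (running total 4).

4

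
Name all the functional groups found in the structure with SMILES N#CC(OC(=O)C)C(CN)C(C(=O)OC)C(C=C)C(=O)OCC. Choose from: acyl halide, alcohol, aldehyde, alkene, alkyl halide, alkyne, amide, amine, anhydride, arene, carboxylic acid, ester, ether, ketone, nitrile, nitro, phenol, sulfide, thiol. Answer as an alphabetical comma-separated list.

alkene, amine, ester, nitrile

Taking each segment in turn:
  N≡C: N≡C–: carbon triple-bonded to nitrogen → nitrile.
  CH(OCOCH3): pendant –OC(=O)CH3: an acyloxy group → ester.
  CH(CH2NH2): pendant –CH2NH2: N on sp³ C, no adjacent C=O → amine.
  CH(COOCH3): pendant –COOCH3: carbonyl C bonded to C and –OCH3 → ester.
  CH(CH=CH2): pendant –CH=CH2: C=C double bond → alkene.
  COOCH2CH3: –C(=O)OCH2CH3: carbonyl C bonded to C and to –OEt → ester.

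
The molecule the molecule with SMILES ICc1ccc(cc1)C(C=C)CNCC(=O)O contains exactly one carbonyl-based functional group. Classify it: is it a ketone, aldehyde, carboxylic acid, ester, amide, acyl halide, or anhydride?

The carbonyl is in the COOH segment: –COOH: carbonyl C bonded to –OH and C → carboxylic acid (the –OH is not a separate alcohol).

carboxylic acid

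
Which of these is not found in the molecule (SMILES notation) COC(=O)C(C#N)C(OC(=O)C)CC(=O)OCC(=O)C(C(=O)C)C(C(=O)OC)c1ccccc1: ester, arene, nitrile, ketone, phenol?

arene: present (C6H5 — –C6H5 phenyl ring → arene).
ketone: present (CO — –C(=O)– with carbon on both sides → ketone).
nitrile: present (CH(CN) — pendant –C≡N: nitrile).
ester: present (CH3OOC — CH3O–C(=O)–: carbonyl C bonded to C and to –OCH3 → ester (not ketone + ether)).
phenol: no segment matches this pattern.

phenol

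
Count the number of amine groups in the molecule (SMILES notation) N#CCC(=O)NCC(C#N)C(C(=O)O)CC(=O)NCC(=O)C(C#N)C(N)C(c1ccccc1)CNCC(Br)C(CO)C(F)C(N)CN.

4

N≡C–: carbon triple-bonded to nitrogen → nitrile.
–C(=O)–N– linkage → amide (the N is not an amine).
pendant –C≡N: nitrile.
pendant –COOH: carbonyl C bonded to C and –OH → carboxylic acid.
–C(=O)–N– linkage → amide (the N is not an amine).
–C(=O)– with carbon on both sides → ketone.
pendant –C≡N: nitrile.
–NH2 on an sp³ carbon with no adjacent C=O → amine.
pendant –C6H5: benzene ring → arene.
C–N–C with sp³ carbons and no adjacent C=O → amine (secondary).
halogen on an sp³ carbon → alkyl halide.
pendant –CH2OH on an sp³ backbone C → alcohol.
halogen on an sp³ carbon → alkyl halide.
–NH2 on an sp³ carbon with no adjacent C=O → amine.
–NH2 on an sp³ carbon with no adjacent C=O → amine.
Amine appears at: CH(NH2), CH2NHCH2, CH(NH2), CH2NH2 → 4.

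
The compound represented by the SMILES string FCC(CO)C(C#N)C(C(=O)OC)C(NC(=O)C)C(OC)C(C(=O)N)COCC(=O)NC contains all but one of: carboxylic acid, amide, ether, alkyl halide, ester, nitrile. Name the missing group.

ether: present (CH(OCH3) — pendant –OCH3: C–O–C with sp³ C, no adjacent C=O → ether).
amide: present (CH(NHCOCH3) — pendant –NHC(=O)CH3: N bonded to a carbonyl → amide (not amine)).
nitrile: present (CH(CN) — pendant –C≡N: nitrile).
alkyl halide: present (FCH2 — halogen on an sp³ carbon → alkyl halide).
ester: present (CH(COOCH3) — pendant –COOCH3: carbonyl C bonded to C and –OCH3 → ester).
carboxylic acid: absent. In CH(COOCH3), the acyl oxygen is bonded to carbon (–O–C), not to H, so this is an ester. In each of CH(NHCOCH3), CH(CONH2) and CONHCH3, the carbonyl is bonded to nitrogen, not to –OH; that is an amide.

carboxylic acid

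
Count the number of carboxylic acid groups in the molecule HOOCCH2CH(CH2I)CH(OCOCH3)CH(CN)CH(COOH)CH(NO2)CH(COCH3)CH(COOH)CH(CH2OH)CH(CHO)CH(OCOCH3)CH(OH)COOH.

4

Working along the chain:
  HOOC: –COOH: carbonyl C bonded to –OH and C → carboxylic acid (the –OH is not a separate alcohol).
  CH(CH2I): pendant –CH2X: halogen on sp³ carbon → alkyl halide.
  CH(OCOCH3): pendant –OC(=O)CH3: an acyloxy group → ester.
  CH(CN): pendant –C≡N: nitrile.
  CH(COOH): pendant –COOH: carbonyl C bonded to C and –OH → carboxylic acid.
  CH(NO2): –NO2 on an sp³ carbon → nitro (the N=O is not a carbonyl).
  CH(COCH3): pendant –COCH3: carbonyl C bonded to two carbons → ketone.
  CH(COOH): pendant –COOH: carbonyl C bonded to C and –OH → carboxylic acid.
  CH(CH2OH): pendant –CH2OH on an sp³ backbone C → alcohol.
  CH(CHO): pendant –CHO: carbonyl C bonded to C and H → aldehyde.
  CH(OCOCH3): pendant –OC(=O)CH3: an acyloxy group → ester.
  CH(OH): –OH on an sp³ carbon → alcohol (secondary).
  COOH: –COOH: carbonyl C bonded to –OH and C → carboxylic acid (the –OH is not a separate alcohol).
Carboxylic acid appears at: HOOC, CH(COOH), CH(COOH), COOH → 4.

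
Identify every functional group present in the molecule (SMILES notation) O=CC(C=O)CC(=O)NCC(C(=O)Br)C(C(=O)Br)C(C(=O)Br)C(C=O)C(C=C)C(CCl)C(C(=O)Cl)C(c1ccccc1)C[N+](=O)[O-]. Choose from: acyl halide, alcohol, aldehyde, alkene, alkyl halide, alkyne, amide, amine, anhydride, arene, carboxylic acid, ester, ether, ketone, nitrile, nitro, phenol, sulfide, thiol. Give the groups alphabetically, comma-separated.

Taking each segment in turn:
  OHC: terminal –CHO: carbonyl C bonded to H and C → aldehyde.
  CH(CHO): pendant –CHO: carbonyl C bonded to C and H → aldehyde.
  CH2CONHCH2: –C(=O)–N– linkage → amide (the N is not an amine).
  CH(COBr): pendant –C(=O)X: carbonyl C bonded to C and halogen → acyl halide.
  CH(COBr): pendant –C(=O)X: carbonyl C bonded to C and halogen → acyl halide.
  CH(COBr): pendant –C(=O)X: carbonyl C bonded to C and halogen → acyl halide.
  CH(CHO): pendant –CHO: carbonyl C bonded to C and H → aldehyde.
  CH(CH=CH2): pendant –CH=CH2: C=C double bond → alkene.
  CH(CH2Cl): pendant –CH2X: halogen on sp³ carbon → alkyl halide.
  CH(COCl): pendant –C(=O)X: carbonyl C bonded to C and halogen → acyl halide.
  CH(C6H5): pendant –C6H5: benzene ring → arene.
  CH2NO2: –NO2 on carbon → nitro group.

acyl halide, aldehyde, alkene, alkyl halide, amide, arene, nitro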